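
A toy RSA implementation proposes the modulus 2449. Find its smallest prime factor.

2449 is odd.
Digit sum 19, not divisible by 3.
Ends in 9: not divisible by 5.
7: 2449 = 7·349 + 6
11: 2449 = 11·222 + 7
13: 2449 = 13·188 + 5
17: 2449 = 17·144 + 1
19: 2449 = 19·128 + 17
23: 2449 = 23·106 + 11
29: 2449 = 29·84 + 13
31: 2449 = 31·79

31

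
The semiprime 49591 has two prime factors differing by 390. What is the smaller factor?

101

Since p = q + 390, we have 49591 = q(q + 390), so q² + 390q − 49591 = 0.
Discriminant: 390² + 4·49591 = 152100 + 198364 = 350464; √350464 = 592.
q = (−390 + 592)/2 = 101, and p = q + 390 = 491.
Check: 101 · 491 = 49591.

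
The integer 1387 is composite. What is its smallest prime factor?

1387 is odd.
Digit sum 19, not divisible by 3.
Ends in 7: not divisible by 5.
7: 1387 = 7·198 + 1
11: 1387 = 11·126 + 1
13: 1387 = 13·106 + 9
17: 1387 = 17·81 + 10
19: 1387 = 19·73

19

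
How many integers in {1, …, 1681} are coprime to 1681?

1640

Factor: 1681 = 41^2.
φ(1681) = 41^1·(41−1) = 1640.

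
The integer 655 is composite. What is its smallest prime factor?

5

655 is odd.
Digit sum 16, not divisible by 3.
Ends in 5: divisible by 5.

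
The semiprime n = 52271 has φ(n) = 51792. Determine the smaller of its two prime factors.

167

φ(n) = (p−1)(q−1) = n − (p+q) + 1, so p + q = 52271 − 51792 + 1 = 480.
p and q are the roots of t² − 480t + 52271 = 0.
Discriminant: 480² − 4·52271 = 230400 − 209084 = 21316; √21316 = 146.
q = (480 − 146)/2 = 167, p = (480 + 146)/2 = 313.
Check: 167 · 313 = 52271.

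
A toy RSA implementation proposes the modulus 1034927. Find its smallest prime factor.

37

1034927 is odd.
Digit sum 26, not divisible by 3.
Ends in 7: not divisible by 5.
7: 1034927 = 7·147846 + 5
11: 1034927 = 11·94084 + 3
13: 1034927 = 13·79609 + 10
17: 1034927 = 17·60878 + 1
19: 1034927 = 19·54469 + 16
23: 1034927 = 23·44996 + 19
29: 1034927 = 29·35687 + 4
31: 1034927 = 31·33384 + 23
37: 1034927 = 37·27971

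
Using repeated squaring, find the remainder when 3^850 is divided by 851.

3^1 ≡ 3 (mod 851)
3^2 ≡ 3^2 = 9 ≡ 9 (mod 851)
3^4 ≡ 9^2 = 81 ≡ 81 (mod 851)
3^8 ≡ 81^2 = 6561 ≡ 604 (mod 851)
3^16 ≡ 604^2 = 364816 ≡ 588 (mod 851)
3^32 ≡ 588^2 = 345744 ≡ 238 (mod 851)
3^64 ≡ 238^2 = 56644 ≡ 478 (mod 851)
3^128 ≡ 478^2 = 228484 ≡ 416 (mod 851)
3^256 ≡ 416^2 = 173056 ≡ 303 (mod 851)
3^512 ≡ 303^2 = 91809 ≡ 752 (mod 851)
850 = 512 + 256 + 64 + 16 + 2 in binary powers of 2.
So 3^850 ≡ 752 · 303 · 478 · 588 · 9 ≡ 303 (mod 851).
Since 303 ≠ 1, base 3 is a Fermat witness: 851 is composite.

303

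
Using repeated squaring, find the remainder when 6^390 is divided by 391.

25

6^1 ≡ 6 (mod 391)
6^2 ≡ 6^2 = 36 ≡ 36 (mod 391)
6^4 ≡ 36^2 = 1296 ≡ 123 (mod 391)
6^8 ≡ 123^2 = 15129 ≡ 271 (mod 391)
6^16 ≡ 271^2 = 73441 ≡ 324 (mod 391)
6^32 ≡ 324^2 = 104976 ≡ 188 (mod 391)
6^64 ≡ 188^2 = 35344 ≡ 154 (mod 391)
6^128 ≡ 154^2 = 23716 ≡ 256 (mod 391)
6^256 ≡ 256^2 = 65536 ≡ 239 (mod 391)
390 = 256 + 128 + 4 + 2 in binary powers of 2.
So 6^390 ≡ 239 · 256 · 123 · 36 ≡ 25 (mod 391).
Since 25 ≠ 1, base 6 is a Fermat witness: 391 is composite.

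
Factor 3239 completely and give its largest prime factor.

79

3239 = 41 · 79
79 is prime.
So 3239 = 41 · 79; the largest prime factor is 79.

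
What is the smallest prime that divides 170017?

170017 is odd.
Digit sum 16, not divisible by 3.
Ends in 7: not divisible by 5.
7: 170017 = 7·24288 + 1
11: 170017 = 11·15456 + 1
13: 170017 = 13·13078 + 3
17: 170017 = 17·10001

17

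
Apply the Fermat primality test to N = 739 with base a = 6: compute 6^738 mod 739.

1

6^1 ≡ 6 (mod 739)
6^2 ≡ 6^2 = 36 ≡ 36 (mod 739)
6^4 ≡ 36^2 = 1296 ≡ 557 (mod 739)
6^8 ≡ 557^2 = 310249 ≡ 608 (mod 739)
6^16 ≡ 608^2 = 369664 ≡ 164 (mod 739)
6^32 ≡ 164^2 = 26896 ≡ 292 (mod 739)
6^64 ≡ 292^2 = 85264 ≡ 279 (mod 739)
6^128 ≡ 279^2 = 77841 ≡ 246 (mod 739)
6^256 ≡ 246^2 = 60516 ≡ 657 (mod 739)
6^512 ≡ 657^2 = 431649 ≡ 73 (mod 739)
738 = 512 + 128 + 64 + 32 + 2 in binary powers of 2.
So 6^738 ≡ 73 · 246 · 279 · 292 · 36 ≡ 1 (mod 739).
Since the result is 1, base 6 gives no evidence that 739 is composite.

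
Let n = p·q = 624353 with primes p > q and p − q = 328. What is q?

643

Since p = q + 328, we have 624353 = q(q + 328), so q² + 328q − 624353 = 0.
Discriminant: 328² + 4·624353 = 107584 + 2497412 = 2604996; √2604996 = 1614.
q = (−328 + 1614)/2 = 643, and p = q + 328 = 971.
Check: 643 · 971 = 624353.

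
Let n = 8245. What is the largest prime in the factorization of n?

8245 = 5 · 1649
1649 = 17 · 97
97 is prime.
So 8245 = 5 · 17 · 97; the largest prime factor is 97.

97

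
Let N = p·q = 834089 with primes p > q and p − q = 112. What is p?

971

Since p = q + 112, we have 834089 = q(q + 112), so q² + 112q − 834089 = 0.
Discriminant: 112² + 4·834089 = 12544 + 3336356 = 3348900; √3348900 = 1830.
q = (−112 + 1830)/2 = 859, and p = q + 112 = 971.
Check: 859 · 971 = 834089.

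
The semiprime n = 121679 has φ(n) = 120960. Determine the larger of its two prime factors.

φ(n) = (p−1)(q−1) = n − (p+q) + 1, so p + q = 121679 − 120960 + 1 = 720.
p and q are the roots of t² − 720t + 121679 = 0.
Discriminant: 720² − 4·121679 = 518400 − 486716 = 31684; √31684 = 178.
q = (720 − 178)/2 = 271, p = (720 + 178)/2 = 449.
Check: 271 · 449 = 121679.

449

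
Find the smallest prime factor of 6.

6 is even: 2 divides it.

2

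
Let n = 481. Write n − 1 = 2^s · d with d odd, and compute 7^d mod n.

481 − 1 = 480 = 2^5 · 15, so d = 15.
7^1 ≡ 7 (mod 481)
7^2 ≡ 7^2 = 49 ≡ 49 (mod 481)
7^4 ≡ 49^2 = 2401 ≡ 477 (mod 481)
7^8 ≡ 477^2 = 227529 ≡ 16 (mod 481)
15 = 8 + 4 + 2 + 1 in binary powers of 2.
So 7^15 ≡ 16 · 477 · 49 · 7 ≡ 174 (mod 481).
Squaring chain: 174 → 454 → 248 → 417 → 248; never reaches −1, so base 7 is a Miller–Rabin witness that 481 is composite.

174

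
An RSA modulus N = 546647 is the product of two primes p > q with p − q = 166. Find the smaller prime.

661

Since p = q + 166, we have 546647 = q(q + 166), so q² + 166q − 546647 = 0.
Discriminant: 166² + 4·546647 = 27556 + 2186588 = 2214144; √2214144 = 1488.
q = (−166 + 1488)/2 = 661, and p = q + 166 = 827.
Check: 661 · 827 = 546647.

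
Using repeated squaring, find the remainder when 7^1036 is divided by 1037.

7^1 ≡ 7 (mod 1037)
7^2 ≡ 7^2 = 49 ≡ 49 (mod 1037)
7^4 ≡ 49^2 = 2401 ≡ 327 (mod 1037)
7^8 ≡ 327^2 = 106929 ≡ 118 (mod 1037)
7^16 ≡ 118^2 = 13924 ≡ 443 (mod 1037)
7^32 ≡ 443^2 = 196249 ≡ 256 (mod 1037)
7^64 ≡ 256^2 = 65536 ≡ 205 (mod 1037)
7^128 ≡ 205^2 = 42025 ≡ 545 (mod 1037)
7^256 ≡ 545^2 = 297025 ≡ 443 (mod 1037)
7^512 ≡ 443^2 = 196249 ≡ 256 (mod 1037)
7^1024 ≡ 256^2 = 65536 ≡ 205 (mod 1037)
1036 = 1024 + 8 + 4 in binary powers of 2.
So 7^1036 ≡ 205 · 118 · 327 ≡ 931 (mod 1037).
Since 931 ≠ 1, base 7 is a Fermat witness: 1037 is composite.

931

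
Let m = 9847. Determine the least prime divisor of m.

43

9847 is odd.
Digit sum 28, not divisible by 3.
Ends in 7: not divisible by 5.
7: 9847 = 7·1406 + 5
11: 9847 = 11·895 + 2
13: 9847 = 13·757 + 6
17: 9847 = 17·579 + 4
19: 9847 = 19·518 + 5
23: 9847 = 23·428 + 3
29: 9847 = 29·339 + 16
31: 9847 = 31·317 + 20
37: 9847 = 37·266 + 5
41: 9847 = 41·240 + 7
43: 9847 = 43·229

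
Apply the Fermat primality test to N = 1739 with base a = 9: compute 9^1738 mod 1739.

9^1 ≡ 9 (mod 1739)
9^2 ≡ 9^2 = 81 ≡ 81 (mod 1739)
9^4 ≡ 81^2 = 6561 ≡ 1344 (mod 1739)
9^8 ≡ 1344^2 = 1806336 ≡ 1254 (mod 1739)
9^16 ≡ 1254^2 = 1572516 ≡ 460 (mod 1739)
9^32 ≡ 460^2 = 211600 ≡ 1181 (mod 1739)
9^64 ≡ 1181^2 = 1394761 ≡ 83 (mod 1739)
9^128 ≡ 83^2 = 6889 ≡ 1672 (mod 1739)
9^256 ≡ 1672^2 = 2795584 ≡ 1011 (mod 1739)
9^512 ≡ 1011^2 = 1022121 ≡ 1328 (mod 1739)
9^1024 ≡ 1328^2 = 1763584 ≡ 238 (mod 1739)
1738 = 1024 + 512 + 128 + 64 + 8 + 2 in binary powers of 2.
So 9^1738 ≡ 238 · 1328 · 1672 · 83 · 1254 · 81 ≡ 638 (mod 1739).
Since 638 ≠ 1, base 9 is a Fermat witness: 1739 is composite.

638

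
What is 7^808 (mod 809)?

7^1 ≡ 7 (mod 809)
7^2 ≡ 7^2 = 49 ≡ 49 (mod 809)
7^4 ≡ 49^2 = 2401 ≡ 783 (mod 809)
7^8 ≡ 783^2 = 613089 ≡ 676 (mod 809)
7^16 ≡ 676^2 = 456976 ≡ 700 (mod 809)
7^32 ≡ 700^2 = 490000 ≡ 555 (mod 809)
7^64 ≡ 555^2 = 308025 ≡ 605 (mod 809)
7^128 ≡ 605^2 = 366025 ≡ 357 (mod 809)
7^256 ≡ 357^2 = 127449 ≡ 436 (mod 809)
7^512 ≡ 436^2 = 190096 ≡ 790 (mod 809)
808 = 512 + 256 + 32 + 8 in binary powers of 2.
So 7^808 ≡ 790 · 436 · 555 · 676 ≡ 1 (mod 809).
Since the result is 1, base 7 gives no evidence that 809 is composite.

1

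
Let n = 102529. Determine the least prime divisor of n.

7

102529 is odd.
Digit sum 19, not divisible by 3.
Ends in 9: not divisible by 5.
7: 102529 = 7·14647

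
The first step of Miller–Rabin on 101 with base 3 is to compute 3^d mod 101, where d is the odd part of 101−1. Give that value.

101 − 1 = 100 = 2^2 · 25, so d = 25.
3^1 ≡ 3 (mod 101)
3^2 ≡ 3^2 = 9 ≡ 9 (mod 101)
3^4 ≡ 9^2 = 81 ≡ 81 (mod 101)
3^8 ≡ 81^2 = 6561 ≡ 97 (mod 101)
3^16 ≡ 97^2 = 9409 ≡ 16 (mod 101)
25 = 16 + 8 + 1 in binary powers of 2.
So 3^25 ≡ 16 · 97 · 3 ≡ 10 (mod 101).
Squaring chain: 10 → 100; reaches −1, so base 3 does not prove 101 composite.

10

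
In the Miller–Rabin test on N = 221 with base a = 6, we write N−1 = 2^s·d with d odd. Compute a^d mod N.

150

221 − 1 = 220 = 2^2 · 55, so d = 55.
6^1 ≡ 6 (mod 221)
6^2 ≡ 6^2 = 36 ≡ 36 (mod 221)
6^4 ≡ 36^2 = 1296 ≡ 191 (mod 221)
6^8 ≡ 191^2 = 36481 ≡ 16 (mod 221)
6^16 ≡ 16^2 = 256 ≡ 35 (mod 221)
6^32 ≡ 35^2 = 1225 ≡ 120 (mod 221)
55 = 32 + 16 + 4 + 2 + 1 in binary powers of 2.
So 6^55 ≡ 120 · 35 · 191 · 36 · 6 ≡ 150 (mod 221).
Squaring chain: 150 → 179; never reaches −1, so base 6 is a Miller–Rabin witness that 221 is composite.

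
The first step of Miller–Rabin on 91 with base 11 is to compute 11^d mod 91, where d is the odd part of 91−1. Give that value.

8

91 − 1 = 90 = 2^1 · 45, so d = 45.
11^1 ≡ 11 (mod 91)
11^2 ≡ 11^2 = 121 ≡ 30 (mod 91)
11^4 ≡ 30^2 = 900 ≡ 81 (mod 91)
11^8 ≡ 81^2 = 6561 ≡ 9 (mod 91)
11^16 ≡ 9^2 = 81 ≡ 81 (mod 91)
11^32 ≡ 81^2 = 6561 ≡ 9 (mod 91)
45 = 32 + 8 + 4 + 1 in binary powers of 2.
So 11^45 ≡ 9 · 9 · 81 · 11 ≡ 8 (mod 91).
Squaring chain: 8; never reaches −1, so base 11 is a Miller–Rabin witness that 91 is composite.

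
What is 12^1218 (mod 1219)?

12^1 ≡ 12 (mod 1219)
12^2 ≡ 12^2 = 144 ≡ 144 (mod 1219)
12^4 ≡ 144^2 = 20736 ≡ 13 (mod 1219)
12^8 ≡ 13^2 = 169 ≡ 169 (mod 1219)
12^16 ≡ 169^2 = 28561 ≡ 524 (mod 1219)
12^32 ≡ 524^2 = 274576 ≡ 301 (mod 1219)
12^64 ≡ 301^2 = 90601 ≡ 395 (mod 1219)
12^128 ≡ 395^2 = 156025 ≡ 1212 (mod 1219)
12^256 ≡ 1212^2 = 1468944 ≡ 49 (mod 1219)
12^512 ≡ 49^2 = 2401 ≡ 1182 (mod 1219)
12^1024 ≡ 1182^2 = 1397124 ≡ 150 (mod 1219)
1218 = 1024 + 128 + 64 + 2 in binary powers of 2.
So 12^1218 ≡ 150 · 1212 · 395 · 144 ≡ 905 (mod 1219).
Since 905 ≠ 1, base 12 is a Fermat witness: 1219 is composite.

905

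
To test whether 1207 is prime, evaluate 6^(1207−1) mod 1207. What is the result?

6^1 ≡ 6 (mod 1207)
6^2 ≡ 6^2 = 36 ≡ 36 (mod 1207)
6^4 ≡ 36^2 = 1296 ≡ 89 (mod 1207)
6^8 ≡ 89^2 = 7921 ≡ 679 (mod 1207)
6^16 ≡ 679^2 = 461041 ≡ 1174 (mod 1207)
6^32 ≡ 1174^2 = 1378276 ≡ 1089 (mod 1207)
6^64 ≡ 1089^2 = 1185921 ≡ 647 (mod 1207)
6^128 ≡ 647^2 = 418609 ≡ 987 (mod 1207)
6^256 ≡ 987^2 = 974169 ≡ 120 (mod 1207)
6^512 ≡ 120^2 = 14400 ≡ 1123 (mod 1207)
6^1024 ≡ 1123^2 = 1261129 ≡ 1021 (mod 1207)
1206 = 1024 + 128 + 32 + 16 + 4 + 2 in binary powers of 2.
So 6^1206 ≡ 1021 · 987 · 1089 · 1174 · 89 · 36 ≡ 535 (mod 1207).
Since 535 ≠ 1, base 6 is a Fermat witness: 1207 is composite.

535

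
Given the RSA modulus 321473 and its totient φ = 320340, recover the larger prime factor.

φ(n) = (p−1)(q−1) = n − (p+q) + 1, so p + q = 321473 − 320340 + 1 = 1134.
p and q are the roots of t² − 1134t + 321473 = 0.
Discriminant: 1134² − 4·321473 = 1285956 − 1285892 = 64; √64 = 8.
q = (1134 − 8)/2 = 563, p = (1134 + 8)/2 = 571.
Check: 563 · 571 = 321473.

571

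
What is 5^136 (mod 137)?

5^1 ≡ 5 (mod 137)
5^2 ≡ 5^2 = 25 ≡ 25 (mod 137)
5^4 ≡ 25^2 = 625 ≡ 77 (mod 137)
5^8 ≡ 77^2 = 5929 ≡ 38 (mod 137)
5^16 ≡ 38^2 = 1444 ≡ 74 (mod 137)
5^32 ≡ 74^2 = 5476 ≡ 133 (mod 137)
5^64 ≡ 133^2 = 17689 ≡ 16 (mod 137)
5^128 ≡ 16^2 = 256 ≡ 119 (mod 137)
136 = 128 + 8 in binary powers of 2.
So 5^136 ≡ 119 · 38 ≡ 1 (mod 137).
Since the result is 1, base 5 gives no evidence that 137 is composite.

1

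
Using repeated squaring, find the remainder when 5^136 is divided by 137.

1

5^1 ≡ 5 (mod 137)
5^2 ≡ 5^2 = 25 ≡ 25 (mod 137)
5^4 ≡ 25^2 = 625 ≡ 77 (mod 137)
5^8 ≡ 77^2 = 5929 ≡ 38 (mod 137)
5^16 ≡ 38^2 = 1444 ≡ 74 (mod 137)
5^32 ≡ 74^2 = 5476 ≡ 133 (mod 137)
5^64 ≡ 133^2 = 17689 ≡ 16 (mod 137)
5^128 ≡ 16^2 = 256 ≡ 119 (mod 137)
136 = 128 + 8 in binary powers of 2.
So 5^136 ≡ 119 · 38 ≡ 1 (mod 137).
Since the result is 1, base 5 gives no evidence that 137 is composite.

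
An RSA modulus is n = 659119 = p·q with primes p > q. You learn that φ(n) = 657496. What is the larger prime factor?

827

φ(n) = (p−1)(q−1) = n − (p+q) + 1, so p + q = 659119 − 657496 + 1 = 1624.
p and q are the roots of t² − 1624t + 659119 = 0.
Discriminant: 1624² − 4·659119 = 2637376 − 2636476 = 900; √900 = 30.
q = (1624 − 30)/2 = 797, p = (1624 + 30)/2 = 827.
Check: 797 · 827 = 659119.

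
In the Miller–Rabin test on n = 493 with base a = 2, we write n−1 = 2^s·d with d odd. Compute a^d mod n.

493 − 1 = 492 = 2^2 · 123, so d = 123.
2^1 ≡ 2 (mod 493)
2^2 ≡ 2^2 = 4 ≡ 4 (mod 493)
2^4 ≡ 4^2 = 16 ≡ 16 (mod 493)
2^8 ≡ 16^2 = 256 ≡ 256 (mod 493)
2^16 ≡ 256^2 = 65536 ≡ 460 (mod 493)
2^32 ≡ 460^2 = 211600 ≡ 103 (mod 493)
2^64 ≡ 103^2 = 10609 ≡ 256 (mod 493)
123 = 64 + 32 + 16 + 8 + 2 + 1 in binary powers of 2.
So 2^123 ≡ 256 · 103 · 460 · 256 · 4 · 2 ≡ 76 (mod 493).
Squaring chain: 76 → 353; never reaches −1, so base 2 is a Miller–Rabin witness that 493 is composite.

76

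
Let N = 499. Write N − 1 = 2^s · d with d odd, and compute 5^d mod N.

499 − 1 = 498 = 2^1 · 249, so d = 249.
5^1 ≡ 5 (mod 499)
5^2 ≡ 5^2 = 25 ≡ 25 (mod 499)
5^4 ≡ 25^2 = 625 ≡ 126 (mod 499)
5^8 ≡ 126^2 = 15876 ≡ 407 (mod 499)
5^16 ≡ 407^2 = 165649 ≡ 480 (mod 499)
5^32 ≡ 480^2 = 230400 ≡ 361 (mod 499)
5^64 ≡ 361^2 = 130321 ≡ 82 (mod 499)
5^128 ≡ 82^2 = 6724 ≡ 237 (mod 499)
249 = 128 + 64 + 32 + 16 + 8 + 1 in binary powers of 2.
So 5^249 ≡ 237 · 82 · 361 · 480 · 407 · 5 ≡ 1 (mod 499).
Since 5^d ≡ 1 (mod 499), base 5 does not prove 499 composite.

1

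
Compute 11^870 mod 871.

129

11^1 ≡ 11 (mod 871)
11^2 ≡ 11^2 = 121 ≡ 121 (mod 871)
11^4 ≡ 121^2 = 14641 ≡ 705 (mod 871)
11^8 ≡ 705^2 = 497025 ≡ 555 (mod 871)
11^16 ≡ 555^2 = 308025 ≡ 562 (mod 871)
11^32 ≡ 562^2 = 315844 ≡ 542 (mod 871)
11^64 ≡ 542^2 = 293764 ≡ 237 (mod 871)
11^128 ≡ 237^2 = 56169 ≡ 425 (mod 871)
11^256 ≡ 425^2 = 180625 ≡ 328 (mod 871)
11^512 ≡ 328^2 = 107584 ≡ 451 (mod 871)
870 = 512 + 256 + 64 + 32 + 4 + 2 in binary powers of 2.
So 11^870 ≡ 451 · 328 · 237 · 542 · 705 · 121 ≡ 129 (mod 871).
Since 129 ≠ 1, base 11 is a Fermat witness: 871 is composite.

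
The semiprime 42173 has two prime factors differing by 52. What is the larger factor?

233

Since p = q + 52, we have 42173 = q(q + 52), so q² + 52q − 42173 = 0.
Discriminant: 52² + 4·42173 = 2704 + 168692 = 171396; √171396 = 414.
q = (−52 + 414)/2 = 181, and p = q + 52 = 233.
Check: 181 · 233 = 42173.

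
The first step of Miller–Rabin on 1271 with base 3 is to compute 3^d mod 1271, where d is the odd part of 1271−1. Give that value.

1271 − 1 = 1270 = 2^1 · 635, so d = 635.
3^1 ≡ 3 (mod 1271)
3^2 ≡ 3^2 = 9 ≡ 9 (mod 1271)
3^4 ≡ 9^2 = 81 ≡ 81 (mod 1271)
3^8 ≡ 81^2 = 6561 ≡ 206 (mod 1271)
3^16 ≡ 206^2 = 42436 ≡ 493 (mod 1271)
3^32 ≡ 493^2 = 243049 ≡ 288 (mod 1271)
3^64 ≡ 288^2 = 82944 ≡ 329 (mod 1271)
3^128 ≡ 329^2 = 108241 ≡ 206 (mod 1271)
3^256 ≡ 206^2 = 42436 ≡ 493 (mod 1271)
3^512 ≡ 493^2 = 243049 ≡ 288 (mod 1271)
635 = 512 + 64 + 32 + 16 + 8 + 2 + 1 in binary powers of 2.
So 3^635 ≡ 288 · 329 · 288 · 493 · 206 · 9 · 3 ≡ 150 (mod 1271).
Squaring chain: 150; never reaches −1, so base 3 is a Miller–Rabin witness that 1271 is composite.

150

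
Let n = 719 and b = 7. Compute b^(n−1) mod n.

7^1 ≡ 7 (mod 719)
7^2 ≡ 7^2 = 49 ≡ 49 (mod 719)
7^4 ≡ 49^2 = 2401 ≡ 244 (mod 719)
7^8 ≡ 244^2 = 59536 ≡ 578 (mod 719)
7^16 ≡ 578^2 = 334084 ≡ 468 (mod 719)
7^32 ≡ 468^2 = 219024 ≡ 448 (mod 719)
7^64 ≡ 448^2 = 200704 ≡ 103 (mod 719)
7^128 ≡ 103^2 = 10609 ≡ 543 (mod 719)
7^256 ≡ 543^2 = 294849 ≡ 59 (mod 719)
7^512 ≡ 59^2 = 3481 ≡ 605 (mod 719)
718 = 512 + 128 + 64 + 8 + 4 + 2 in binary powers of 2.
So 7^718 ≡ 605 · 543 · 103 · 578 · 244 · 49 ≡ 1 (mod 719).
Since the result is 1, base 7 gives no evidence that 719 is composite.

1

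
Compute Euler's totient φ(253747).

Factor: 253747 = 13 · 131 · 149.
φ(253747) = (13−1) · (131−1) · (149−1) = 12 · 130 · 148 = 230880.

230880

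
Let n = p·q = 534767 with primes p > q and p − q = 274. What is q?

607

Since p = q + 274, we have 534767 = q(q + 274), so q² + 274q − 534767 = 0.
Discriminant: 274² + 4·534767 = 75076 + 2139068 = 2214144; √2214144 = 1488.
q = (−274 + 1488)/2 = 607, and p = q + 274 = 881.
Check: 607 · 881 = 534767.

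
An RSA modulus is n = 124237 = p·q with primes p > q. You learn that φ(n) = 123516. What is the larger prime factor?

439

φ(n) = (p−1)(q−1) = n − (p+q) + 1, so p + q = 124237 − 123516 + 1 = 722.
p and q are the roots of t² − 722t + 124237 = 0.
Discriminant: 722² − 4·124237 = 521284 − 496948 = 24336; √24336 = 156.
q = (722 − 156)/2 = 283, p = (722 + 156)/2 = 439.
Check: 283 · 439 = 124237.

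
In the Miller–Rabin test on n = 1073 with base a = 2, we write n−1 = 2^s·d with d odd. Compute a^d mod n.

1073 − 1 = 1072 = 2^4 · 67, so d = 67.
2^1 ≡ 2 (mod 1073)
2^2 ≡ 2^2 = 4 ≡ 4 (mod 1073)
2^4 ≡ 4^2 = 16 ≡ 16 (mod 1073)
2^8 ≡ 16^2 = 256 ≡ 256 (mod 1073)
2^16 ≡ 256^2 = 65536 ≡ 83 (mod 1073)
2^32 ≡ 83^2 = 6889 ≡ 451 (mod 1073)
2^64 ≡ 451^2 = 203401 ≡ 604 (mod 1073)
67 = 64 + 2 + 1 in binary powers of 2.
So 2^67 ≡ 604 · 4 · 2 ≡ 540 (mod 1073).
Squaring chain: 540 → 817 → 83 → 451; never reaches −1, so base 2 is a Miller–Rabin witness that 1073 is composite.

540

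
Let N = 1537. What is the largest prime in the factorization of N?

53

1537 = 29 · 53
53 is prime.
So 1537 = 29 · 53; the largest prime factor is 53.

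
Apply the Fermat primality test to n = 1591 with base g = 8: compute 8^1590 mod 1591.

8^1 ≡ 8 (mod 1591)
8^2 ≡ 8^2 = 64 ≡ 64 (mod 1591)
8^4 ≡ 64^2 = 4096 ≡ 914 (mod 1591)
8^8 ≡ 914^2 = 835396 ≡ 121 (mod 1591)
8^16 ≡ 121^2 = 14641 ≡ 322 (mod 1591)
8^32 ≡ 322^2 = 103684 ≡ 269 (mod 1591)
8^64 ≡ 269^2 = 72361 ≡ 766 (mod 1591)
8^128 ≡ 766^2 = 586756 ≡ 1268 (mod 1591)
8^256 ≡ 1268^2 = 1607824 ≡ 914 (mod 1591)
8^512 ≡ 914^2 = 835396 ≡ 121 (mod 1591)
8^1024 ≡ 121^2 = 14641 ≡ 322 (mod 1591)
1590 = 1024 + 512 + 32 + 16 + 4 + 2 in binary powers of 2.
So 8^1590 ≡ 322 · 121 · 269 · 322 · 914 · 64 ≡ 1368 (mod 1591).
Since 1368 ≠ 1, base 8 is a Fermat witness: 1591 is composite.

1368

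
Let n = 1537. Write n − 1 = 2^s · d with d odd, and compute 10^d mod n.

1537 − 1 = 1536 = 2^9 · 3, so d = 3.
10^1 ≡ 10 (mod 1537)
10^2 ≡ 10^2 = 100 ≡ 100 (mod 1537)
3 = 2 + 1 in binary powers of 2.
So 10^3 ≡ 100 · 10 ≡ 1000 (mod 1537).
Squaring chain: 1000 → 950 → 281 → 574 → 558 → 890 → 545 → 384 → 1441; never reaches −1, so base 10 is a Miller–Rabin witness that 1537 is composite.

1000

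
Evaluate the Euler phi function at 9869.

9660

Factor: 9869 = 71 · 139.
φ(9869) = (71−1) · (139−1) = 70 · 138 = 9660.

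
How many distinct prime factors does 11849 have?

11849 = 17^2 · 41
11849 = 17^2 · 41, which has 2 distinct prime factors.

2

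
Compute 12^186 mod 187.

12^1 ≡ 12 (mod 187)
12^2 ≡ 12^2 = 144 ≡ 144 (mod 187)
12^4 ≡ 144^2 = 20736 ≡ 166 (mod 187)
12^8 ≡ 166^2 = 27556 ≡ 67 (mod 187)
12^16 ≡ 67^2 = 4489 ≡ 1 (mod 187)
12^32 ≡ 1^2 = 1 ≡ 1 (mod 187)
12^64 ≡ 1^2 = 1 ≡ 1 (mod 187)
12^128 ≡ 1^2 = 1 ≡ 1 (mod 187)
186 = 128 + 32 + 16 + 8 + 2 in binary powers of 2.
So 12^186 ≡ 1 · 1 · 1 · 67 · 144 ≡ 111 (mod 187).
Since 111 ≠ 1, base 12 is a Fermat witness: 187 is composite.

111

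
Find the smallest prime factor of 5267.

23

5267 is odd.
Digit sum 20, not divisible by 3.
Ends in 7: not divisible by 5.
7: 5267 = 7·752 + 3
11: 5267 = 11·478 + 9
13: 5267 = 13·405 + 2
17: 5267 = 17·309 + 14
19: 5267 = 19·277 + 4
23: 5267 = 23·229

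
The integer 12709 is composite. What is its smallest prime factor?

12709 is odd.
Digit sum 19, not divisible by 3.
Ends in 9: not divisible by 5.
7: 12709 = 7·1815 + 4
11: 12709 = 11·1155 + 4
13: 12709 = 13·977 + 8
17: 12709 = 17·747 + 10
19: 12709 = 19·668 + 17
23: 12709 = 23·552 + 13
29: 12709 = 29·438 + 7
31: 12709 = 31·409 + 30
37: 12709 = 37·343 + 18
41: 12709 = 41·309 + 40
43: 12709 = 43·295 + 24
47: 12709 = 47·270 + 19
53: 12709 = 53·239 + 42
59: 12709 = 59·215 + 24
61: 12709 = 61·208 + 21
67: 12709 = 67·189 + 46
71: 12709 = 71·179

71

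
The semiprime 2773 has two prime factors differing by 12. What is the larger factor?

Since p = q + 12, we have 2773 = q(q + 12), so q² + 12q − 2773 = 0.
Discriminant: 12² + 4·2773 = 144 + 11092 = 11236; √11236 = 106.
q = (−12 + 106)/2 = 47, and p = q + 12 = 59.
Check: 47 · 59 = 2773.

59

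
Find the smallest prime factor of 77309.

77309 is odd.
Digit sum 26, not divisible by 3.
Ends in 9: not divisible by 5.
7: 77309 = 7·11044 + 1
11: 77309 = 11·7028 + 1
13: 77309 = 13·5946 + 11
17: 77309 = 17·4547 + 10
19: 77309 = 19·4068 + 17
23: 77309 = 23·3361 + 6
29: 77309 = 29·2665 + 24
31: 77309 = 31·2493 + 26
37: 77309 = 37·2089 + 16
41: 77309 = 41·1885 + 24
43: 77309 = 43·1797 + 38
47: 77309 = 47·1644 + 41
53: 77309 = 53·1458 + 35
59: 77309 = 59·1310 + 19
61: 77309 = 61·1267 + 22
67: 77309 = 67·1153 + 58
71: 77309 = 71·1088 + 61
73: 77309 = 73·1059 + 2
79: 77309 = 79·978 + 47
83: 77309 = 83·931 + 36
89: 77309 = 89·868 + 57
97: 77309 = 97·797

97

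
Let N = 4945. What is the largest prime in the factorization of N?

4945 = 5 · 989
989 = 23 · 43
43 is prime.
So 4945 = 5 · 23 · 43; the largest prime factor is 43.

43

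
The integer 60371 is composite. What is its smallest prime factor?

73

60371 is odd.
Digit sum 17, not divisible by 3.
Ends in 1: not divisible by 5.
7: 60371 = 7·8624 + 3
11: 60371 = 11·5488 + 3
13: 60371 = 13·4643 + 12
17: 60371 = 17·3551 + 4
19: 60371 = 19·3177 + 8
23: 60371 = 23·2624 + 19
29: 60371 = 29·2081 + 22
31: 60371 = 31·1947 + 14
37: 60371 = 37·1631 + 24
41: 60371 = 41·1472 + 19
43: 60371 = 43·1403 + 42
47: 60371 = 47·1284 + 23
53: 60371 = 53·1139 + 4
59: 60371 = 59·1023 + 14
61: 60371 = 61·989 + 42
67: 60371 = 67·901 + 4
71: 60371 = 71·850 + 21
73: 60371 = 73·827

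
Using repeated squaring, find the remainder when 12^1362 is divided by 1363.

202

12^1 ≡ 12 (mod 1363)
12^2 ≡ 12^2 = 144 ≡ 144 (mod 1363)
12^4 ≡ 144^2 = 20736 ≡ 291 (mod 1363)
12^8 ≡ 291^2 = 84681 ≡ 175 (mod 1363)
12^16 ≡ 175^2 = 30625 ≡ 639 (mod 1363)
12^32 ≡ 639^2 = 408321 ≡ 784 (mod 1363)
12^64 ≡ 784^2 = 614656 ≡ 1306 (mod 1363)
12^128 ≡ 1306^2 = 1705636 ≡ 523 (mod 1363)
12^256 ≡ 523^2 = 273529 ≡ 929 (mod 1363)
12^512 ≡ 929^2 = 863041 ≡ 262 (mod 1363)
12^1024 ≡ 262^2 = 68644 ≡ 494 (mod 1363)
1362 = 1024 + 256 + 64 + 16 + 2 in binary powers of 2.
So 12^1362 ≡ 494 · 929 · 1306 · 639 · 144 ≡ 202 (mod 1363).
Since 202 ≠ 1, base 12 is a Fermat witness: 1363 is composite.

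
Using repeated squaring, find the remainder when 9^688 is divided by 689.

9^1 ≡ 9 (mod 689)
9^2 ≡ 9^2 = 81 ≡ 81 (mod 689)
9^4 ≡ 81^2 = 6561 ≡ 360 (mod 689)
9^8 ≡ 360^2 = 129600 ≡ 68 (mod 689)
9^16 ≡ 68^2 = 4624 ≡ 490 (mod 689)
9^32 ≡ 490^2 = 240100 ≡ 328 (mod 689)
9^64 ≡ 328^2 = 107584 ≡ 100 (mod 689)
9^128 ≡ 100^2 = 10000 ≡ 354 (mod 689)
9^256 ≡ 354^2 = 125316 ≡ 607 (mod 689)
9^512 ≡ 607^2 = 368449 ≡ 523 (mod 689)
688 = 512 + 128 + 32 + 16 in binary powers of 2.
So 9^688 ≡ 523 · 354 · 328 · 490 ≡ 100 (mod 689).
Since 100 ≠ 1, base 9 is a Fermat witness: 689 is composite.

100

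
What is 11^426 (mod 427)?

11^1 ≡ 11 (mod 427)
11^2 ≡ 11^2 = 121 ≡ 121 (mod 427)
11^4 ≡ 121^2 = 14641 ≡ 123 (mod 427)
11^8 ≡ 123^2 = 15129 ≡ 184 (mod 427)
11^16 ≡ 184^2 = 33856 ≡ 123 (mod 427)
11^32 ≡ 123^2 = 15129 ≡ 184 (mod 427)
11^64 ≡ 184^2 = 33856 ≡ 123 (mod 427)
11^128 ≡ 123^2 = 15129 ≡ 184 (mod 427)
11^256 ≡ 184^2 = 33856 ≡ 123 (mod 427)
426 = 256 + 128 + 32 + 8 + 2 in binary powers of 2.
So 11^426 ≡ 123 · 184 · 184 · 184 · 121 ≡ 365 (mod 427).
Since 365 ≠ 1, base 11 is a Fermat witness: 427 is composite.

365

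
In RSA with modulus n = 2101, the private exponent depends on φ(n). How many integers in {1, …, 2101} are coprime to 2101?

Factor: 2101 = 11 · 191.
φ(2101) = (11−1) · (191−1) = 10 · 190 = 1900.

1900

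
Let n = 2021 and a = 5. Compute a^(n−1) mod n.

5^1 ≡ 5 (mod 2021)
5^2 ≡ 5^2 = 25 ≡ 25 (mod 2021)
5^4 ≡ 25^2 = 625 ≡ 625 (mod 2021)
5^8 ≡ 625^2 = 390625 ≡ 572 (mod 2021)
5^16 ≡ 572^2 = 327184 ≡ 1803 (mod 2021)
5^32 ≡ 1803^2 = 3250809 ≡ 1041 (mod 2021)
5^64 ≡ 1041^2 = 1083681 ≡ 425 (mod 2021)
5^128 ≡ 425^2 = 180625 ≡ 756 (mod 2021)
5^256 ≡ 756^2 = 571536 ≡ 1614 (mod 2021)
5^512 ≡ 1614^2 = 2604996 ≡ 1948 (mod 2021)
5^1024 ≡ 1948^2 = 3794704 ≡ 1287 (mod 2021)
2020 = 1024 + 512 + 256 + 128 + 64 + 32 + 4 in binary powers of 2.
So 5^2020 ≡ 1287 · 1948 · 1614 · 756 · 425 · 1041 · 625 ≡ 883 (mod 2021).
Since 883 ≠ 1, base 5 is a Fermat witness: 2021 is composite.

883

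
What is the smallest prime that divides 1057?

7

1057 is odd.
Digit sum 13, not divisible by 3.
Ends in 7: not divisible by 5.
7: 1057 = 7·151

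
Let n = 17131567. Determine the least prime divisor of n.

17131567 is odd.
Digit sum 31, not divisible by 3.
Ends in 7: not divisible by 5.
7: 17131567 = 7·2447366 + 5
11: 17131567 = 11·1557415 + 2
13: 17131567 = 13·1317812 + 11
17: 17131567 = 17·1007739 + 4
19: 17131567 = 19·901661 + 8
23: 17131567 = 23·744850 + 17
29: 17131567 = 29·590743 + 20
31: 17131567 = 31·552631 + 6
37: 17131567 = 37·463015 + 12
41: 17131567 = 41·417843 + 4
43: 17131567 = 43·398408 + 23
47: 17131567 = 47·364501 + 20
53: 17131567 = 53·323237 + 6
59: 17131567 = 59·290365 + 32
61: 17131567 = 61·280845 + 22
67: 17131567 = 67·255695 + 2
71: 17131567 = 71·241289 + 48
73: 17131567 = 73·234679

73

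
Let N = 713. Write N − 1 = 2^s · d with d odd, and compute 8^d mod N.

376

713 − 1 = 712 = 2^3 · 89, so d = 89.
8^1 ≡ 8 (mod 713)
8^2 ≡ 8^2 = 64 ≡ 64 (mod 713)
8^4 ≡ 64^2 = 4096 ≡ 531 (mod 713)
8^8 ≡ 531^2 = 281961 ≡ 326 (mod 713)
8^16 ≡ 326^2 = 106276 ≡ 39 (mod 713)
8^32 ≡ 39^2 = 1521 ≡ 95 (mod 713)
8^64 ≡ 95^2 = 9025 ≡ 469 (mod 713)
89 = 64 + 16 + 8 + 1 in binary powers of 2.
So 8^89 ≡ 469 · 39 · 326 · 8 ≡ 376 (mod 713).
Squaring chain: 376 → 202 → 163; never reaches −1, so base 8 is a Miller–Rabin witness that 713 is composite.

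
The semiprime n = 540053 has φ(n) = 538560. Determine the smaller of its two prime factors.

φ(n) = (p−1)(q−1) = n − (p+q) + 1, so p + q = 540053 − 538560 + 1 = 1494.
p and q are the roots of t² − 1494t + 540053 = 0.
Discriminant: 1494² − 4·540053 = 2232036 − 2160212 = 71824; √71824 = 268.
q = (1494 − 268)/2 = 613, p = (1494 + 268)/2 = 881.
Check: 613 · 881 = 540053.

613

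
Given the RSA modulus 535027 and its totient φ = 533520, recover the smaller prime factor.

571

φ(n) = (p−1)(q−1) = n − (p+q) + 1, so p + q = 535027 − 533520 + 1 = 1508.
p and q are the roots of t² − 1508t + 535027 = 0.
Discriminant: 1508² − 4·535027 = 2274064 − 2140108 = 133956; √133956 = 366.
q = (1508 − 366)/2 = 571, p = (1508 + 366)/2 = 937.
Check: 571 · 937 = 535027.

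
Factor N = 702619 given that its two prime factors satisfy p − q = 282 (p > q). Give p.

991

Since p = q + 282, we have 702619 = q(q + 282), so q² + 282q − 702619 = 0.
Discriminant: 282² + 4·702619 = 79524 + 2810476 = 2890000; √2890000 = 1700.
q = (−282 + 1700)/2 = 709, and p = q + 282 = 991.
Check: 709 · 991 = 702619.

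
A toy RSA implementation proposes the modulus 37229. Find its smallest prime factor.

59

37229 is odd.
Digit sum 23, not divisible by 3.
Ends in 9: not divisible by 5.
7: 37229 = 7·5318 + 3
11: 37229 = 11·3384 + 5
13: 37229 = 13·2863 + 10
17: 37229 = 17·2189 + 16
19: 37229 = 19·1959 + 8
23: 37229 = 23·1618 + 15
29: 37229 = 29·1283 + 22
31: 37229 = 31·1200 + 29
37: 37229 = 37·1006 + 7
41: 37229 = 41·908 + 1
43: 37229 = 43·865 + 34
47: 37229 = 47·792 + 5
53: 37229 = 53·702 + 23
59: 37229 = 59·631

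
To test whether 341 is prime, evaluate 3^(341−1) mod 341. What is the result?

3^1 ≡ 3 (mod 341)
3^2 ≡ 3^2 = 9 ≡ 9 (mod 341)
3^4 ≡ 9^2 = 81 ≡ 81 (mod 341)
3^8 ≡ 81^2 = 6561 ≡ 82 (mod 341)
3^16 ≡ 82^2 = 6724 ≡ 245 (mod 341)
3^32 ≡ 245^2 = 60025 ≡ 9 (mod 341)
3^64 ≡ 9^2 = 81 ≡ 81 (mod 341)
3^128 ≡ 81^2 = 6561 ≡ 82 (mod 341)
3^256 ≡ 82^2 = 6724 ≡ 245 (mod 341)
340 = 256 + 64 + 16 + 4 in binary powers of 2.
So 3^340 ≡ 245 · 81 · 245 · 81 ≡ 56 (mod 341).
Since 56 ≠ 1, base 3 is a Fermat witness: 341 is composite.

56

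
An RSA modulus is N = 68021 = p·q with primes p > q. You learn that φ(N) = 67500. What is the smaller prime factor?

φ(n) = (p−1)(q−1) = n − (p+q) + 1, so p + q = 68021 − 67500 + 1 = 522.
p and q are the roots of t² − 522t + 68021 = 0.
Discriminant: 522² − 4·68021 = 272484 − 272084 = 400; √400 = 20.
q = (522 − 20)/2 = 251, p = (522 + 20)/2 = 271.
Check: 251 · 271 = 68021.

251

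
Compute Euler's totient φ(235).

184

Factor: 235 = 5 · 47.
φ(235) = (5−1) · (47−1) = 4 · 46 = 184.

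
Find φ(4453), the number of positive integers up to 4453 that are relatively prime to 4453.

Factor: 4453 = 61 · 73.
φ(4453) = (61−1) · (73−1) = 60 · 72 = 4320.

4320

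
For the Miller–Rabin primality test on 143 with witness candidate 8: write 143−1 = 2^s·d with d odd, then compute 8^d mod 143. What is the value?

96

143 − 1 = 142 = 2^1 · 71, so d = 71.
8^1 ≡ 8 (mod 143)
8^2 ≡ 8^2 = 64 ≡ 64 (mod 143)
8^4 ≡ 64^2 = 4096 ≡ 92 (mod 143)
8^8 ≡ 92^2 = 8464 ≡ 27 (mod 143)
8^16 ≡ 27^2 = 729 ≡ 14 (mod 143)
8^32 ≡ 14^2 = 196 ≡ 53 (mod 143)
8^64 ≡ 53^2 = 2809 ≡ 92 (mod 143)
71 = 64 + 4 + 2 + 1 in binary powers of 2.
So 8^71 ≡ 92 · 92 · 64 · 8 ≡ 96 (mod 143).
Squaring chain: 96; never reaches −1, so base 8 is a Miller–Rabin witness that 143 is composite.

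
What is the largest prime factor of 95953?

95953 = 11 · 8723
8723 = 11 · 793
793 = 13 · 61
61 is prime.
So 95953 = 11^2 · 13 · 61; the largest prime factor is 61.

61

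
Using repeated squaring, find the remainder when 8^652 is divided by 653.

1

8^1 ≡ 8 (mod 653)
8^2 ≡ 8^2 = 64 ≡ 64 (mod 653)
8^4 ≡ 64^2 = 4096 ≡ 178 (mod 653)
8^8 ≡ 178^2 = 31684 ≡ 340 (mod 653)
8^16 ≡ 340^2 = 115600 ≡ 19 (mod 653)
8^32 ≡ 19^2 = 361 ≡ 361 (mod 653)
8^64 ≡ 361^2 = 130321 ≡ 374 (mod 653)
8^128 ≡ 374^2 = 139876 ≡ 134 (mod 653)
8^256 ≡ 134^2 = 17956 ≡ 325 (mod 653)
8^512 ≡ 325^2 = 105625 ≡ 492 (mod 653)
652 = 512 + 128 + 8 + 4 in binary powers of 2.
So 8^652 ≡ 492 · 134 · 340 · 178 ≡ 1 (mod 653).
Since the result is 1, base 8 gives no evidence that 653 is composite.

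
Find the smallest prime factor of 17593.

73

17593 is odd.
Digit sum 25, not divisible by 3.
Ends in 3: not divisible by 5.
7: 17593 = 7·2513 + 2
11: 17593 = 11·1599 + 4
13: 17593 = 13·1353 + 4
17: 17593 = 17·1034 + 15
19: 17593 = 19·925 + 18
23: 17593 = 23·764 + 21
29: 17593 = 29·606 + 19
31: 17593 = 31·567 + 16
37: 17593 = 37·475 + 18
41: 17593 = 41·429 + 4
43: 17593 = 43·409 + 6
47: 17593 = 47·374 + 15
53: 17593 = 53·331 + 50
59: 17593 = 59·298 + 11
61: 17593 = 61·288 + 25
67: 17593 = 67·262 + 39
71: 17593 = 71·247 + 56
73: 17593 = 73·241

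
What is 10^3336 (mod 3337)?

2998

10^1 ≡ 10 (mod 3337)
10^2 ≡ 10^2 = 100 ≡ 100 (mod 3337)
10^4 ≡ 100^2 = 10000 ≡ 3326 (mod 3337)
10^8 ≡ 3326^2 = 11062276 ≡ 121 (mod 3337)
10^16 ≡ 121^2 = 14641 ≡ 1293 (mod 3337)
10^32 ≡ 1293^2 = 1671849 ≡ 12 (mod 3337)
10^64 ≡ 12^2 = 144 ≡ 144 (mod 3337)
10^128 ≡ 144^2 = 20736 ≡ 714 (mod 3337)
10^256 ≡ 714^2 = 509796 ≡ 2572 (mod 3337)
10^512 ≡ 2572^2 = 6615184 ≡ 1250 (mod 3337)
10^1024 ≡ 1250^2 = 1562500 ≡ 784 (mod 3337)
10^2048 ≡ 784^2 = 614656 ≡ 648 (mod 3337)
3336 = 2048 + 1024 + 256 + 8 in binary powers of 2.
So 10^3336 ≡ 648 · 784 · 2572 · 121 ≡ 2998 (mod 3337).
Since 2998 ≠ 1, base 10 is a Fermat witness: 3337 is composite.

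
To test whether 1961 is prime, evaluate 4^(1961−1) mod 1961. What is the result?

4^1 ≡ 4 (mod 1961)
4^2 ≡ 4^2 = 16 ≡ 16 (mod 1961)
4^4 ≡ 16^2 = 256 ≡ 256 (mod 1961)
4^8 ≡ 256^2 = 65536 ≡ 823 (mod 1961)
4^16 ≡ 823^2 = 677329 ≡ 784 (mod 1961)
4^32 ≡ 784^2 = 614656 ≡ 863 (mod 1961)
4^64 ≡ 863^2 = 744769 ≡ 1550 (mod 1961)
4^128 ≡ 1550^2 = 2402500 ≡ 275 (mod 1961)
4^256 ≡ 275^2 = 75625 ≡ 1107 (mod 1961)
4^512 ≡ 1107^2 = 1225449 ≡ 1785 (mod 1961)
4^1024 ≡ 1785^2 = 3186225 ≡ 1561 (mod 1961)
1960 = 1024 + 512 + 256 + 128 + 32 + 8 in binary powers of 2.
So 4^1960 ≡ 1561 · 1785 · 1107 · 275 · 863 · 823 ≡ 1561 (mod 1961).
Since 1561 ≠ 1, base 4 is a Fermat witness: 1961 is composite.

1561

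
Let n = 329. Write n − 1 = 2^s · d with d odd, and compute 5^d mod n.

329 − 1 = 328 = 2^3 · 41, so d = 41.
5^1 ≡ 5 (mod 329)
5^2 ≡ 5^2 = 25 ≡ 25 (mod 329)
5^4 ≡ 25^2 = 625 ≡ 296 (mod 329)
5^8 ≡ 296^2 = 87616 ≡ 102 (mod 329)
5^16 ≡ 102^2 = 10404 ≡ 205 (mod 329)
5^32 ≡ 205^2 = 42025 ≡ 242 (mod 329)
41 = 32 + 8 + 1 in binary powers of 2.
So 5^41 ≡ 242 · 102 · 5 ≡ 45 (mod 329).
Squaring chain: 45 → 51 → 298; never reaches −1, so base 5 is a Miller–Rabin witness that 329 is composite.

45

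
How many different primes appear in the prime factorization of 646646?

646646 = 2 · 323323
323323 = 7 · 46189
46189 = 11 · 4199
4199 = 13 · 323
323 = 17 · 19
646646 = 2 · 7 · 11 · 13 · 17 · 19, which has 6 distinct prime factors.

6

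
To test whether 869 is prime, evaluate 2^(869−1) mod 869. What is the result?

2^1 ≡ 2 (mod 869)
2^2 ≡ 2^2 = 4 ≡ 4 (mod 869)
2^4 ≡ 4^2 = 16 ≡ 16 (mod 869)
2^8 ≡ 16^2 = 256 ≡ 256 (mod 869)
2^16 ≡ 256^2 = 65536 ≡ 361 (mod 869)
2^32 ≡ 361^2 = 130321 ≡ 840 (mod 869)
2^64 ≡ 840^2 = 705600 ≡ 841 (mod 869)
2^128 ≡ 841^2 = 707281 ≡ 784 (mod 869)
2^256 ≡ 784^2 = 614656 ≡ 273 (mod 869)
2^512 ≡ 273^2 = 74529 ≡ 664 (mod 869)
868 = 512 + 256 + 64 + 32 + 4 in binary powers of 2.
So 2^868 ≡ 664 · 273 · 841 · 840 · 16 ≡ 234 (mod 869).
Since 234 ≠ 1, base 2 is a Fermat witness: 869 is composite.

234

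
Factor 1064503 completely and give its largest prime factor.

71

1064503 = 11 · 96773
96773 = 29 · 3337
3337 = 47 · 71
71 is prime.
So 1064503 = 11 · 29 · 47 · 71; the largest prime factor is 71.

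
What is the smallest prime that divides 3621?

3621 is odd.
Digit sum 12, divisible by 3.

3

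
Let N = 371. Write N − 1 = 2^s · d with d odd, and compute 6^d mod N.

216

371 − 1 = 370 = 2^1 · 185, so d = 185.
6^1 ≡ 6 (mod 371)
6^2 ≡ 6^2 = 36 ≡ 36 (mod 371)
6^4 ≡ 36^2 = 1296 ≡ 183 (mod 371)
6^8 ≡ 183^2 = 33489 ≡ 99 (mod 371)
6^16 ≡ 99^2 = 9801 ≡ 155 (mod 371)
6^32 ≡ 155^2 = 24025 ≡ 281 (mod 371)
6^64 ≡ 281^2 = 78961 ≡ 309 (mod 371)
6^128 ≡ 309^2 = 95481 ≡ 134 (mod 371)
185 = 128 + 32 + 16 + 8 + 1 in binary powers of 2.
So 6^185 ≡ 134 · 281 · 155 · 99 · 6 ≡ 216 (mod 371).
Squaring chain: 216; never reaches −1, so base 6 is a Miller–Rabin witness that 371 is composite.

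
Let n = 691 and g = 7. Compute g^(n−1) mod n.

7^1 ≡ 7 (mod 691)
7^2 ≡ 7^2 = 49 ≡ 49 (mod 691)
7^4 ≡ 49^2 = 2401 ≡ 328 (mod 691)
7^8 ≡ 328^2 = 107584 ≡ 479 (mod 691)
7^16 ≡ 479^2 = 229441 ≡ 29 (mod 691)
7^32 ≡ 29^2 = 841 ≡ 150 (mod 691)
7^64 ≡ 150^2 = 22500 ≡ 388 (mod 691)
7^128 ≡ 388^2 = 150544 ≡ 597 (mod 691)
7^256 ≡ 597^2 = 356409 ≡ 544 (mod 691)
7^512 ≡ 544^2 = 295936 ≡ 188 (mod 691)
690 = 512 + 128 + 32 + 16 + 2 in binary powers of 2.
So 7^690 ≡ 188 · 597 · 150 · 29 · 49 ≡ 1 (mod 691).
Since the result is 1, base 7 gives no evidence that 691 is composite.

1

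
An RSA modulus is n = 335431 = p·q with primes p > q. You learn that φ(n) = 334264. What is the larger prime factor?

659

φ(n) = (p−1)(q−1) = n − (p+q) + 1, so p + q = 335431 − 334264 + 1 = 1168.
p and q are the roots of t² − 1168t + 335431 = 0.
Discriminant: 1168² − 4·335431 = 1364224 − 1341724 = 22500; √22500 = 150.
q = (1168 − 150)/2 = 509, p = (1168 + 150)/2 = 659.
Check: 509 · 659 = 335431.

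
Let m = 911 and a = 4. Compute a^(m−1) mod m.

4^1 ≡ 4 (mod 911)
4^2 ≡ 4^2 = 16 ≡ 16 (mod 911)
4^4 ≡ 16^2 = 256 ≡ 256 (mod 911)
4^8 ≡ 256^2 = 65536 ≡ 855 (mod 911)
4^16 ≡ 855^2 = 731025 ≡ 403 (mod 911)
4^32 ≡ 403^2 = 162409 ≡ 251 (mod 911)
4^64 ≡ 251^2 = 63001 ≡ 142 (mod 911)
4^128 ≡ 142^2 = 20164 ≡ 122 (mod 911)
4^256 ≡ 122^2 = 14884 ≡ 308 (mod 911)
4^512 ≡ 308^2 = 94864 ≡ 120 (mod 911)
910 = 512 + 256 + 128 + 8 + 4 + 2 in binary powers of 2.
So 4^910 ≡ 120 · 308 · 122 · 855 · 256 · 16 ≡ 1 (mod 911).
Since the result is 1, base 4 gives no evidence that 911 is composite.

1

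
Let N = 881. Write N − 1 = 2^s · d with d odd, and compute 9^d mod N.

662

881 − 1 = 880 = 2^4 · 55, so d = 55.
9^1 ≡ 9 (mod 881)
9^2 ≡ 9^2 = 81 ≡ 81 (mod 881)
9^4 ≡ 81^2 = 6561 ≡ 394 (mod 881)
9^8 ≡ 394^2 = 155236 ≡ 180 (mod 881)
9^16 ≡ 180^2 = 32400 ≡ 684 (mod 881)
9^32 ≡ 684^2 = 467856 ≡ 45 (mod 881)
55 = 32 + 16 + 4 + 2 + 1 in binary powers of 2.
So 9^55 ≡ 45 · 684 · 394 · 81 · 9 ≡ 662 (mod 881).
Squaring chain: 662 → 387 → 880 → 1; reaches −1, so base 9 does not prove 881 composite.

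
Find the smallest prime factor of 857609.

47

857609 is odd.
Digit sum 35, not divisible by 3.
Ends in 9: not divisible by 5.
7: 857609 = 7·122515 + 4
11: 857609 = 11·77964 + 5
13: 857609 = 13·65969 + 12
17: 857609 = 17·50447 + 10
19: 857609 = 19·45137 + 6
23: 857609 = 23·37287 + 8
29: 857609 = 29·29572 + 21
31: 857609 = 31·27664 + 25
37: 857609 = 37·23178 + 23
41: 857609 = 41·20917 + 12
43: 857609 = 43·19944 + 17
47: 857609 = 47·18247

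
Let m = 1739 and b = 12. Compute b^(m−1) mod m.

382

12^1 ≡ 12 (mod 1739)
12^2 ≡ 12^2 = 144 ≡ 144 (mod 1739)
12^4 ≡ 144^2 = 20736 ≡ 1607 (mod 1739)
12^8 ≡ 1607^2 = 2582449 ≡ 34 (mod 1739)
12^16 ≡ 34^2 = 1156 ≡ 1156 (mod 1739)
12^32 ≡ 1156^2 = 1336336 ≡ 784 (mod 1739)
12^64 ≡ 784^2 = 614656 ≡ 789 (mod 1739)
12^128 ≡ 789^2 = 622521 ≡ 1698 (mod 1739)
12^256 ≡ 1698^2 = 2883204 ≡ 1681 (mod 1739)
12^512 ≡ 1681^2 = 2825761 ≡ 1625 (mod 1739)
12^1024 ≡ 1625^2 = 2640625 ≡ 823 (mod 1739)
1738 = 1024 + 512 + 128 + 64 + 8 + 2 in binary powers of 2.
So 12^1738 ≡ 823 · 1625 · 1698 · 789 · 34 · 144 ≡ 382 (mod 1739).
Since 382 ≠ 1, base 12 is a Fermat witness: 1739 is composite.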